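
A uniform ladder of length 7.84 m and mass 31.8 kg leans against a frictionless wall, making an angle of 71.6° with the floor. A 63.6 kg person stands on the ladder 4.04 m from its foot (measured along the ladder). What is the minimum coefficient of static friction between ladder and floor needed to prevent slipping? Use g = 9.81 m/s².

Sum moments about the foot of the ladder (the floor normal and friction both act there and drop out).
Ladder weight 31.8×9.81 = 312 N acts at 3.92 m along the ladder; its horizontal arm is 3.92·cos71.6° = 1.237 m → τ = 385.9 N·m clockwise.
Person: 63.6×9.81 = 623.9 N at 4.04 m → arm 1.275 m → τ = 795.5 N·m clockwise.
Wall normal N acts horizontally at the top; its moment arm is the height L sinθ = 7.84·sin71.6° = 7.439 m, counterclockwise.
For rotational equilibrium, N × 7.439 = 1181, so N = 158.8 N.
ΣFx = 0 ⇒ f = N_wall = 158.8 N. ΣFy = 0 ⇒ N_floor = 935.9 N.
μ_min = f / N_floor = 158.8 / 935.9 = 0.17.

μ_min ≈ 0.17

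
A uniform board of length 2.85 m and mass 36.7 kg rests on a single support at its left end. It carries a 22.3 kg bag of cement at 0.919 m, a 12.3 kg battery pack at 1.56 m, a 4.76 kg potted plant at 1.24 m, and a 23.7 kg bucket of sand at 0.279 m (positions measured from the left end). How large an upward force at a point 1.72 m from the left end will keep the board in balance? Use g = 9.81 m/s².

Sum moments about the left end (the unknown pivot reaction has zero arm there).
Beam weight: 36.7 × 9.81 = 360 N down at 1.425 m → arm 1.425 m, τ = 360 × 1.425 = 513 N·m clockwise.
Bag of cement: 22.3 × 9.81 = 218.8 N down at 0.919 m → arm 0.919 m, τ = 218.8 × 0.919 = 201.1 N·m clockwise.
Battery pack: 12.3 × 9.81 = 120.7 N down at 1.56 m → arm 1.56 m, τ = 120.7 × 1.56 = 188.3 N·m clockwise.
Potted plant: 4.76 × 9.81 = 46.7 N down at 1.24 m → arm 1.24 m, τ = 46.7 × 1.24 = 57.91 N·m clockwise.
Bucket of sand: 23.7 × 9.81 = 232.5 N down at 0.279 m → arm 0.279 m, τ = 232.5 × 0.279 = 64.87 N·m clockwise.
Net moment of the loads = 1025 N·m clockwise.
The upward force F acts at a point 1.72 m from the left end, arm 1.72 m, giving F × 1.72 counterclockwise.
Balancing moments: F × 1.72 = 1025, giving F = 1025 / 1.72 = 596 N.

F ≈ 596 N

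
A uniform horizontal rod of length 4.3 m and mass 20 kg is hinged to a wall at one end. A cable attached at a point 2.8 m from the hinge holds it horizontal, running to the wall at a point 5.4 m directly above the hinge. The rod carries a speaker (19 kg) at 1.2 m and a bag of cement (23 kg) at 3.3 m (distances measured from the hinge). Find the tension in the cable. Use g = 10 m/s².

Take moments about the hinge.
Beam weight: 20 × 10 = 200 N down at 2.15 m → arm 2.15 m, τ = 200 × 2.15 = 430 N·m clockwise.
Speaker: 19 × 10 = 190 N down at 1.2 m → arm 1.2 m, τ = 190 × 1.2 = 228 N·m clockwise.
Bag of cement: 23 × 10 = 230 N down at 3.3 m → arm 3.3 m, τ = 230 × 3.3 = 759 N·m clockwise.
Total clockwise load moment = 1417 N·m.
The cable tension T acts at 2.8 m; only its component perpendicular to the rod, T sinθ, produces torque. sinθ = h/√(h²+d²) = 5.4/√(5.4²+2.8²) = 0.8878.
Στ = 0 ⇒ T × 2.8 × 0.8878 = 1417 ⇒ T = 1417 / 2.486 = 570 N.

T ≈ 570 N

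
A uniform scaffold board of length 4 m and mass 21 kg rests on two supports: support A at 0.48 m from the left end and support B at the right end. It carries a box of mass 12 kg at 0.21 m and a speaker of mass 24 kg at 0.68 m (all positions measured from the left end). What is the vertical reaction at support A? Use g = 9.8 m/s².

Taking torques about support B:
Beam weight: 21 × 9.8 = 205.8 N down at 2 m → arm 2 m, τ = 205.8 × 2 = 411.6 N·m counterclockwise.
Box: 12 × 9.8 = 117.6 N down at 0.21 m → arm 3.79 m, τ = 117.6 × 3.79 = 445.7 N·m counterclockwise.
Speaker: 24 × 9.8 = 235.2 N down at 0.68 m → arm 3.32 m, τ = 235.2 × 3.32 = 780.9 N·m counterclockwise.
Net load moment about support B = 1638 N·m counterclockwise.
Reaction R at support A is upward at 0.48 m, arm 3.52 m → moment R × 3.52 clockwise.
Στ = 0 ⇒ R × 3.52 = 1638 ⇒ R = 465 N.

R_A ≈ 465 N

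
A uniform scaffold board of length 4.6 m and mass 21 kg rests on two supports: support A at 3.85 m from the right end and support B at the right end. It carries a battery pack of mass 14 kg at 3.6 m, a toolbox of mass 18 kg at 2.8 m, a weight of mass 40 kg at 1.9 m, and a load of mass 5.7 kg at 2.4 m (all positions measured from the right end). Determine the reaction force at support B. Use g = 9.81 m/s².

R_B ≈ 360 N

Choose support A as the axis so its reaction then has zero moment arm.
Beam weight: 21 × 9.81 = 206 N down at 2.3 m → arm 1.55 m, τ = 206 × 1.55 = 319.3 N·m clockwise.
Battery pack: 14 × 9.81 = 137.3 N down at 3.6 m → arm 0.25 m, τ = 137.3 × 0.25 = 34.33 N·m clockwise.
Toolbox: 18 × 9.81 = 176.6 N down at 2.8 m → arm 1.05 m, τ = 176.6 × 1.05 = 185.4 N·m clockwise.
Weight: 40 × 9.81 = 392.4 N down at 1.9 m → arm 1.95 m, τ = 392.4 × 1.95 = 765.2 N·m clockwise.
Load: 5.7 × 9.81 = 55.92 N down at 2.4 m → arm 1.45 m, τ = 55.92 × 1.45 = 81.08 N·m clockwise.
Net load moment about support A = 1385 N·m clockwise.
Reaction R at support B is upward at 0 m, arm 3.85 m → moment R × 3.85 counterclockwise.
Balancing moments: R × 3.85 = 1385, giving R = 360 N.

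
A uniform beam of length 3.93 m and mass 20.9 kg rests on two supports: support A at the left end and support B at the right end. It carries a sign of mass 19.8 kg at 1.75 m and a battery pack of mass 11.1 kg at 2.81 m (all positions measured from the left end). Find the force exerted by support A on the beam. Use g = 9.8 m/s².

R_A ≈ 241 N

Taking torques about support B:
Beam weight: 20.9 × 9.8 = 204.8 N down at 1.965 m → arm 1.965 m, τ = 204.8 × 1.965 = 402.4 N·m counterclockwise.
Sign: 19.8 × 9.8 = 194 N down at 1.75 m → arm 2.18 m, τ = 194 × 2.18 = 422.9 N·m counterclockwise.
Battery pack: 11.1 × 9.8 = 108.8 N down at 2.81 m → arm 1.12 m, τ = 108.8 × 1.12 = 121.9 N·m counterclockwise.
Net load moment about support B = 947.2 N·m counterclockwise.
Reaction R at support A is upward at 0 m, arm 3.93 m → moment R × 3.93 clockwise.
For rotational equilibrium, R × 3.93 = 947.2, so R = 241 N.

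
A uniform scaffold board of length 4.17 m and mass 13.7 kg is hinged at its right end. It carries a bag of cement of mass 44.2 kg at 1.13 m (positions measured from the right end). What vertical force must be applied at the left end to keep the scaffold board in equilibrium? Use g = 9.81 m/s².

F ≈ 185 N

About the right end:
Beam weight: 13.7 × 9.81 = 134.4 N down at 2.085 m → arm 2.085 m, τ = 134.4 × 2.085 = 280.2 N·m counterclockwise.
Bag of cement: 44.2 × 9.81 = 433.6 N down at 1.13 m → arm 1.13 m, τ = 433.6 × 1.13 = 490 N·m counterclockwise.
Net moment of the loads = 770.2 N·m counterclockwise.
The upward force F acts at the left end, arm 4.17 m, giving F × 4.17 clockwise.
Στ = 0 ⇒ F × 4.17 = 770.2 ⇒ F = 770.2 / 4.17 = 185 N.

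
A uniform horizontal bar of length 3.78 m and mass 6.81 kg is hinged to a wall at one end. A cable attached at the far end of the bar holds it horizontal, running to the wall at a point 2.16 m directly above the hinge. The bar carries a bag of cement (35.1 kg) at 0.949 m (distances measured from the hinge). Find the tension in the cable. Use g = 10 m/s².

T ≈ 246 N

Taking torques about the hinge:
Beam weight: 6.81 × 10 = 68.1 N down at 1.89 m → arm 1.89 m, τ = 68.1 × 1.89 = 128.7 N·m clockwise.
Bag of cement: 35.1 × 10 = 351 N down at 0.949 m → arm 0.949 m, τ = 351 × 0.949 = 333.1 N·m clockwise.
Total clockwise load moment = 461.8 N·m.
The cable tension T acts at 3.78 m; only its component perpendicular to the bar, T sinθ, produces torque. sinθ = h/√(h²+d²) = 2.16/√(2.16²+3.78²) = 0.4961.
For rotational equilibrium, T × 3.78 × 0.4961 = 461.8, so T = 461.8 / 1.875 = 246 N.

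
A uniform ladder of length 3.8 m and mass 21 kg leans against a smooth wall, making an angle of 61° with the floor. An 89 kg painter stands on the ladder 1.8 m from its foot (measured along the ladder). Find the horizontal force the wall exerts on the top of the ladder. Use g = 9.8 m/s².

About the foot of the ladder:
Ladder weight 21×9.8 = 205.8 N acts at 1.9 m along the ladder; its horizontal arm is 1.9·cos61° = 0.9211 m → τ = 189.6 N·m clockwise.
Painter: 89×9.8 = 872.2 N at 1.8 m → arm 0.8727 m → τ = 761.2 N·m clockwise.
Wall normal N acts horizontally at the top; its moment arm is the height L sinθ = 3.8·sin61° = 3.324 m, counterclockwise.
Balancing moments: N × 3.324 = 950.8, giving N = 286 N.

N_wall ≈ 286 N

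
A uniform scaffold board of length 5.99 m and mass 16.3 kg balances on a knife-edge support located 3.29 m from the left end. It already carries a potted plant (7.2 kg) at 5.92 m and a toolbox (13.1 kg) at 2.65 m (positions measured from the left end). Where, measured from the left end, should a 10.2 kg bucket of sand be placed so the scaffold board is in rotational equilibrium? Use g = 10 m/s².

x ≈ 2.73 m from the left end

About the knife-edge support (at 3.29 m from the left end):
Beam weight: 16.3 × 10 = 163 N down at 2.995 m → arm 0.295 m, τ = 163 × 0.295 = 48.09 N·m counterclockwise.
Potted plant: 7.2 × 10 = 72 N down at 5.92 m → arm 2.63 m, τ = 72 × 2.63 = 189.4 N·m clockwise.
Toolbox: 13.1 × 10 = 131 N down at 2.65 m → arm 0.64 m, τ = 131 × 0.64 = 83.84 N·m counterclockwise.
Net moment of existing loads = 57.47 N·m clockwise.
The bucket of sand weighs 10.2 × 10 = 102 N and must supply an equal counterclockwise moment, so its lever arm about the knife-edge support is 57.47 / 102 = 0.563 m.
That puts it at 3.29 − 0.563 = 2.73 m from the left end.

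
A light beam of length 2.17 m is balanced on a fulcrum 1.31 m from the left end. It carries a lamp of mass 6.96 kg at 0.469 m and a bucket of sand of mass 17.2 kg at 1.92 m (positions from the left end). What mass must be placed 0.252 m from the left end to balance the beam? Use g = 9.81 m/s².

Sum moments about the fulcrum (at 1.31 m from the left end) (the support reaction has zero arm there).
Lamp: 6.96 × 9.81 = 68.28 N down at 0.469 m → arm 0.841 m, τ = 68.28 × 0.841 = 57.42 N·m counterclockwise.
Bucket of sand: 17.2 × 9.81 = 168.7 N down at 1.92 m → arm 0.61 m, τ = 168.7 × 0.61 = 102.9 N·m clockwise.
Net moment of known loads = 45.48 N·m clockwise.
An unknown mass m at 0.252 m has arm 1.058 m; its moment is m·g·1.058 counterclockwise.
Balancing moments: m × 9.81 × 1.058 = 45.48, giving m = 45.48 / (9.81 × 1.058) = 4.38 kg.

m ≈ 4.38 kg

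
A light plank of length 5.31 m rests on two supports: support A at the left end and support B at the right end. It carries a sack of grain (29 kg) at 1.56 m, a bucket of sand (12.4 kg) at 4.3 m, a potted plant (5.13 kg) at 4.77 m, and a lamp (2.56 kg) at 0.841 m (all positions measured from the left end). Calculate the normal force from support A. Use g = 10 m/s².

Taking torques about support B:
Sack of grain: 29 × 10 = 290 N down at 1.56 m → arm 3.75 m, τ = 290 × 3.75 = 1088 N·m counterclockwise.
Bucket of sand: 12.4 × 10 = 124 N down at 4.3 m → arm 1.01 m, τ = 124 × 1.01 = 125.2 N·m counterclockwise.
Potted plant: 5.13 × 10 = 51.3 N down at 4.77 m → arm 0.54 m, τ = 51.3 × 0.54 = 27.7 N·m counterclockwise.
Lamp: 2.56 × 10 = 25.6 N down at 0.841 m → arm 4.469 m, τ = 25.6 × 4.469 = 114.4 N·m counterclockwise.
Net load moment about support B = 1355 N·m counterclockwise.
Reaction R at support A is upward at 0 m, arm 5.31 m → moment R × 5.31 clockwise.
Στ = 0 ⇒ R × 5.31 = 1355 ⇒ R = 255 N.

R_A ≈ 255 N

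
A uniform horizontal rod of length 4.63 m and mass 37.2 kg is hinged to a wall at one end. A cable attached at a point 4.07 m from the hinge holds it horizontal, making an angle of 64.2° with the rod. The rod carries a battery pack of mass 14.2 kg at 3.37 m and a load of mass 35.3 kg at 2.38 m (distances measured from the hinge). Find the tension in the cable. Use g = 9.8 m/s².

About the hinge:
Beam weight: 37.2 × 9.8 = 364.6 N down at 2.315 m → arm 2.315 m, τ = 364.6 × 2.315 = 844 N·m clockwise.
Battery pack: 14.2 × 9.8 = 139.2 N down at 3.37 m → arm 3.37 m, τ = 139.2 × 3.37 = 469.1 N·m clockwise.
Load: 35.3 × 9.8 = 345.9 N down at 2.38 m → arm 2.38 m, τ = 345.9 × 2.38 = 823.2 N·m clockwise.
Total clockwise load moment = 2136 N·m.
The cable tension T acts at 4.07 m; only its component perpendicular to the rod, T sinθ, produces torque. sin 64.2° = 0.9003.
For rotational equilibrium, T × 4.07 × 0.9003 = 2136, so T = 2136 / 3.664 = 583 N.

T ≈ 583 N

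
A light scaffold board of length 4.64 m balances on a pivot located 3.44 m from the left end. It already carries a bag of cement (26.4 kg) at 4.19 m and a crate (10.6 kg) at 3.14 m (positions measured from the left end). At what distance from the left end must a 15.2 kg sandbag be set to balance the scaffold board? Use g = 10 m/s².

Take moments about the pivot (at 3.44 m from the left end).
Bag of cement: 26.4 × 10 = 264 N down at 4.19 m → arm 0.75 m, τ = 264 × 0.75 = 198 N·m clockwise.
Crate: 10.6 × 10 = 106 N down at 3.14 m → arm 0.3 m, τ = 106 × 0.3 = 31.8 N·m counterclockwise.
Net moment of existing loads = 166.2 N·m clockwise.
The sandbag weighs 15.2 × 10 = 152 N and must supply an equal counterclockwise moment, so its lever arm about the pivot is 166.2 / 152 = 1.09 m.
That puts it at 3.44 − 1.09 = 2.35 m from the left end.

x ≈ 2.35 m from the left end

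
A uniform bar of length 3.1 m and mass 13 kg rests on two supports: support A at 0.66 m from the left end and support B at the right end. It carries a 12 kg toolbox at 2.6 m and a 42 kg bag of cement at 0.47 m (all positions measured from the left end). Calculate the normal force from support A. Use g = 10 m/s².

R_A ≈ 560 N

Take moments about support B.
Beam weight: 13 × 10 = 130 N down at 1.55 m → arm 1.55 m, τ = 130 × 1.55 = 201.5 N·m counterclockwise.
Toolbox: 12 × 10 = 120 N down at 2.6 m → arm 0.5 m, τ = 120 × 0.5 = 60 N·m counterclockwise.
Bag of cement: 42 × 10 = 420 N down at 0.47 m → arm 2.63 m, τ = 420 × 2.63 = 1105 N·m counterclockwise.
Net load moment about support B = 1366 N·m counterclockwise.
Reaction R at support A is upward at 0.66 m, arm 2.44 m → moment R × 2.44 clockwise.
For rotational equilibrium, R × 2.44 = 1366, so R = 560 N.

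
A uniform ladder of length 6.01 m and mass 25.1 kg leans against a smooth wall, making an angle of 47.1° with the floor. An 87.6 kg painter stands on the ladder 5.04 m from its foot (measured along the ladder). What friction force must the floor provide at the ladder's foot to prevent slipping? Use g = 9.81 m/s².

Take moments about the foot of the ladder.
Ladder weight 25.1×9.81 = 246.2 N acts at 3.005 m along the ladder; its horizontal arm is 3.005·cos47.1° = 2.046 m → τ = 503.7 N·m clockwise.
Painter: 87.6×9.81 = 859.4 N at 5.04 m → arm 3.431 m → τ = 2949 N·m clockwise.
Wall normal N acts horizontally at the top; its moment arm is the height L sinθ = 6.01·sin47.1° = 4.403 m, counterclockwise.
Balancing moments: N × 4.403 = 3453, giving N = 784 N.
ΣFx = 0: friction at the foot balances the wall's push, so f = N_wall = 784 N.

f ≈ 784 N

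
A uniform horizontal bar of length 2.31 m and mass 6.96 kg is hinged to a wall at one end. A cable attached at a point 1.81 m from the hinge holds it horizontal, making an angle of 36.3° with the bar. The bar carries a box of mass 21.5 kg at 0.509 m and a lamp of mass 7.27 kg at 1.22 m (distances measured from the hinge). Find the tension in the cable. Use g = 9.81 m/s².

T ≈ 255 N

About the hinge:
Beam weight: 6.96 × 9.81 = 68.28 N down at 1.155 m → arm 1.155 m, τ = 68.28 × 1.155 = 78.86 N·m clockwise.
Box: 21.5 × 9.81 = 210.9 N down at 0.509 m → arm 0.509 m, τ = 210.9 × 0.509 = 107.3 N·m clockwise.
Lamp: 7.27 × 9.81 = 71.32 N down at 1.22 m → arm 1.22 m, τ = 71.32 × 1.22 = 87.01 N·m clockwise.
Total clockwise load moment = 273.2 N·m.
The cable tension T acts at 1.81 m; only its component perpendicular to the bar, T sinθ, produces torque. sin 36.3° = 0.592.
Setting net torque to zero: T × 1.81 × 0.592 = 273.2 → T = 273.2 / 1.072 = 255 N.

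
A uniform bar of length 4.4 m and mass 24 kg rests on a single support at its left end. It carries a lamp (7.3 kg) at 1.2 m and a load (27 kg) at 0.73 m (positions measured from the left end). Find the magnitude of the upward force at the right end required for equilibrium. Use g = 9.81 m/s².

Sum moments about the left end (the unknown pivot reaction has zero arm there).
Beam weight: 24 × 9.81 = 235.4 N down at 2.2 m → arm 2.2 m, τ = 235.4 × 2.2 = 517.9 N·m clockwise.
Lamp: 7.3 × 9.81 = 71.61 N down at 1.2 m → arm 1.2 m, τ = 71.61 × 1.2 = 85.93 N·m clockwise.
Load: 27 × 9.81 = 264.9 N down at 0.73 m → arm 0.73 m, τ = 264.9 × 0.73 = 193.4 N·m clockwise.
Net moment of the loads = 797.2 N·m clockwise.
The upward force F acts at the right end, arm 4.4 m, giving F × 4.4 counterclockwise.
Balancing moments: F × 4.4 = 797.2, giving F = 797.2 / 4.4 = 181 N.

F ≈ 181 N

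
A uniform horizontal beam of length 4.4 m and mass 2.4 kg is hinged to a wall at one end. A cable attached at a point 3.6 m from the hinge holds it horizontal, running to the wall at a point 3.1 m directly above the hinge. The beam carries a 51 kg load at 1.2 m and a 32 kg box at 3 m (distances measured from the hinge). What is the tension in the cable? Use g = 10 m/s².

T ≈ 692 N

Choose the hinge as the axis so the unknown hinge reaction has zero arm there.
Beam weight: 2.4 × 10 = 24 N down at 2.2 m → arm 2.2 m, τ = 24 × 2.2 = 52.8 N·m clockwise.
Load: 51 × 10 = 510 N down at 1.2 m → arm 1.2 m, τ = 510 × 1.2 = 612 N·m clockwise.
Box: 32 × 10 = 320 N down at 3 m → arm 3 m, τ = 320 × 3 = 960 N·m clockwise.
Total clockwise load moment = 1625 N·m.
The cable tension T acts at 3.6 m; only its component perpendicular to the beam, T sinθ, produces torque. sinθ = h/√(h²+d²) = 3.1/√(3.1²+3.6²) = 0.6525.
Balancing moments: T × 3.6 × 0.6525 = 1625, giving T = 1625 / 2.349 = 692 N.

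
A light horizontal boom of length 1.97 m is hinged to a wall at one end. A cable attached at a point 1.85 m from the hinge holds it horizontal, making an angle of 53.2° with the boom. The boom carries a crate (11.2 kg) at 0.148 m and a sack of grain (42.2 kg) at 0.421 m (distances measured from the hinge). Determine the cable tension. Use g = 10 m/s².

About the hinge:
Crate: 11.2 × 10 = 112 N down at 0.148 m → arm 0.148 m, τ = 112 × 0.148 = 16.58 N·m clockwise.
Sack of grain: 42.2 × 10 = 422 N down at 0.421 m → arm 0.421 m, τ = 422 × 0.421 = 177.7 N·m clockwise.
Total clockwise load moment = 194.3 N·m.
The cable tension T acts at 1.85 m; only its component perpendicular to the boom, T sinθ, produces torque. sin 53.2° = 0.8007.
Balancing moments: T × 1.85 × 0.8007 = 194.3, giving T = 194.3 / 1.481 = 131 N.

T ≈ 131 N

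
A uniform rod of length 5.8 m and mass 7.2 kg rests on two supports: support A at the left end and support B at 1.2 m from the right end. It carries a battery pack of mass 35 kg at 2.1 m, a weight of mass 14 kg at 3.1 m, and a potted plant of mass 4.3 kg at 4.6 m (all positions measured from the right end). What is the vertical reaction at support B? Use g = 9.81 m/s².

R_B ≈ 412 N

About support A:
Beam weight: 7.2 × 9.81 = 70.63 N down at 2.9 m → arm 2.9 m, τ = 70.63 × 2.9 = 204.8 N·m clockwise.
Battery pack: 35 × 9.81 = 343.4 N down at 2.1 m → arm 3.7 m, τ = 343.4 × 3.7 = 1271 N·m clockwise.
Weight: 14 × 9.81 = 137.3 N down at 3.1 m → arm 2.7 m, τ = 137.3 × 2.7 = 370.7 N·m clockwise.
Potted plant: 4.3 × 9.81 = 42.18 N down at 4.6 m → arm 1.2 m, τ = 42.18 × 1.2 = 50.62 N·m clockwise.
Net load moment about support A = 1897 N·m clockwise.
Reaction R at support B is upward at 1.2 m, arm 4.6 m → moment R × 4.6 counterclockwise.
Setting net torque to zero: R × 4.6 = 1897 → R = 412 N.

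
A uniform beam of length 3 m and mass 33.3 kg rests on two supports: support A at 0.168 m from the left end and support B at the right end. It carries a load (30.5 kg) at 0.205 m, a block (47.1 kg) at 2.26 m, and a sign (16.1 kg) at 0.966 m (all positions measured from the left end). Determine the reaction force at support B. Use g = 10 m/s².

Taking torques about support A:
Beam weight: 33.3 × 10 = 333 N down at 1.5 m → arm 1.332 m, τ = 333 × 1.332 = 443.6 N·m clockwise.
Load: 30.5 × 10 = 305 N down at 0.205 m → arm 0.037 m, τ = 305 × 0.037 = 11.29 N·m clockwise.
Block: 47.1 × 10 = 471 N down at 2.26 m → arm 2.092 m, τ = 471 × 2.092 = 985.3 N·m clockwise.
Sign: 16.1 × 10 = 161 N down at 0.966 m → arm 0.798 m, τ = 161 × 0.798 = 128.5 N·m clockwise.
Net load moment about support A = 1569 N·m clockwise.
Reaction R at support B is upward at 3 m, arm 2.832 m → moment R × 2.832 counterclockwise.
For rotational equilibrium, R × 2.832 = 1569, so R = 554 N.

R_B ≈ 554 N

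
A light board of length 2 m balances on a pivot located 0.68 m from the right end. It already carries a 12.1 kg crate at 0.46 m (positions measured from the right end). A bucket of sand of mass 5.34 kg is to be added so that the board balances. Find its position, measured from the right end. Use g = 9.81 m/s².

About the pivot (at 0.68 m from the right end):
Crate: 12.1 × 9.81 = 118.7 N down at 0.46 m → arm 0.22 m, τ = 118.7 × 0.22 = 26.11 N·m clockwise.
Net moment of existing loads = 26.11 N·m clockwise.
The bucket of sand weighs 5.34 × 9.81 = 52.39 N and must supply an equal counterclockwise moment, so its lever arm about the pivot is 26.11 / 52.39 = 0.498 m.
That puts it at 0.68 + 0.498 = 1.18 m from the right end.

x ≈ 1.18 m from the right end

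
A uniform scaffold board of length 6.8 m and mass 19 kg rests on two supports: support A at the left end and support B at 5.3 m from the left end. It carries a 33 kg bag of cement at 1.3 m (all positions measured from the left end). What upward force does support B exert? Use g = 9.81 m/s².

About support A:
Beam weight: 19 × 9.81 = 186.4 N down at 3.4 m → arm 3.4 m, τ = 186.4 × 3.4 = 633.8 N·m clockwise.
Bag of cement: 33 × 9.81 = 323.7 N down at 1.3 m → arm 1.3 m, τ = 323.7 × 1.3 = 420.8 N·m clockwise.
Net load moment about support A = 1055 N·m clockwise.
Reaction R at support B is upward at 5.3 m, arm 5.3 m → moment R × 5.3 counterclockwise.
Balancing moments: R × 5.3 = 1055, giving R = 199 N.

R_B ≈ 199 N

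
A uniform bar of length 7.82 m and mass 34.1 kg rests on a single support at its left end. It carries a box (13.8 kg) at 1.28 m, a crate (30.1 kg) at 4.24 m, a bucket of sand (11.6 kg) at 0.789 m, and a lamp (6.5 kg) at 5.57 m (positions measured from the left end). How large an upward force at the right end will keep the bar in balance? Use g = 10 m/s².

Choose the left end as the axis so the unknown pivot reaction has zero arm there.
Beam weight: 34.1 × 10 = 341 N down at 3.91 m → arm 3.91 m, τ = 341 × 3.91 = 1333 N·m clockwise.
Box: 13.8 × 10 = 138 N down at 1.28 m → arm 1.28 m, τ = 138 × 1.28 = 176.6 N·m clockwise.
Crate: 30.1 × 10 = 301 N down at 4.24 m → arm 4.24 m, τ = 301 × 4.24 = 1276 N·m clockwise.
Bucket of sand: 11.6 × 10 = 116 N down at 0.789 m → arm 0.789 m, τ = 116 × 0.789 = 91.52 N·m clockwise.
Lamp: 6.5 × 10 = 65 N down at 5.57 m → arm 5.57 m, τ = 65 × 5.57 = 362.1 N·m clockwise.
Net moment of the loads = 3239 N·m clockwise.
The upward force F acts at the right end, arm 7.82 m, giving F × 7.82 counterclockwise.
Στ = 0 ⇒ F × 7.82 = 3239 ⇒ F = 3239 / 7.82 = 414 N.

F ≈ 414 N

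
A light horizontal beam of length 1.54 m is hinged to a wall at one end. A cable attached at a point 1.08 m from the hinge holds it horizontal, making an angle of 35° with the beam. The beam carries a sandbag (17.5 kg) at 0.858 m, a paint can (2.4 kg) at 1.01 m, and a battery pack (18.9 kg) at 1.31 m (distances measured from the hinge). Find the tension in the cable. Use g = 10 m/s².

Taking torques about the hinge:
Sandbag: 17.5 × 10 = 175 N down at 0.858 m → arm 0.858 m, τ = 175 × 0.858 = 150.2 N·m clockwise.
Paint can: 2.4 × 10 = 24 N down at 1.01 m → arm 1.01 m, τ = 24 × 1.01 = 24.24 N·m clockwise.
Battery pack: 18.9 × 10 = 189 N down at 1.31 m → arm 1.31 m, τ = 189 × 1.31 = 247.6 N·m clockwise.
Total clockwise load moment = 422 N·m.
The cable tension T acts at 1.08 m; only its component perpendicular to the beam, T sinθ, produces torque. sin 35° = 0.5736.
Setting net torque to zero: T × 1.08 × 0.5736 = 422 → T = 422 / 0.6195 = 681 N.

T ≈ 681 N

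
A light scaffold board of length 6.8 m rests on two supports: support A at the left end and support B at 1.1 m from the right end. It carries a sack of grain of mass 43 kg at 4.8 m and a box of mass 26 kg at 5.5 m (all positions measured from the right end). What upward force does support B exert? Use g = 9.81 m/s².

R_B ≈ 206 N

Take moments about support A.
Sack of grain: 43 × 9.81 = 421.8 N down at 4.8 m → arm 2 m, τ = 421.8 × 2 = 843.6 N·m clockwise.
Box: 26 × 9.81 = 255.1 N down at 5.5 m → arm 1.3 m, τ = 255.1 × 1.3 = 331.6 N·m clockwise.
Net load moment about support A = 1175 N·m clockwise.
Reaction R at support B is upward at 1.1 m, arm 5.7 m → moment R × 5.7 counterclockwise.
Στ = 0 ⇒ R × 5.7 = 1175 ⇒ R = 206 N.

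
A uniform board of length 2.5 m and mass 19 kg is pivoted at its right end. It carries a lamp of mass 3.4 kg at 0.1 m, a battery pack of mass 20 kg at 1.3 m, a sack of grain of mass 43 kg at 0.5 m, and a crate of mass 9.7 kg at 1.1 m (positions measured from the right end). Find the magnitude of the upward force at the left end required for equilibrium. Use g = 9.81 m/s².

F ≈ 323 N

Sum moments about the right end (the unknown pivot reaction has zero arm there).
Beam weight: 19 × 9.81 = 186.4 N down at 1.25 m → arm 1.25 m, τ = 186.4 × 1.25 = 233 N·m counterclockwise.
Lamp: 3.4 × 9.81 = 33.35 N down at 0.1 m → arm 0.1 m, τ = 33.35 × 0.1 = 3.335 N·m counterclockwise.
Battery pack: 20 × 9.81 = 196.2 N down at 1.3 m → arm 1.3 m, τ = 196.2 × 1.3 = 255.1 N·m counterclockwise.
Sack of grain: 43 × 9.81 = 421.8 N down at 0.5 m → arm 0.5 m, τ = 421.8 × 0.5 = 210.9 N·m counterclockwise.
Crate: 9.7 × 9.81 = 95.16 N down at 1.1 m → arm 1.1 m, τ = 95.16 × 1.1 = 104.7 N·m counterclockwise.
Net moment of the loads = 807 N·m counterclockwise.
The upward force F acts at the left end, arm 2.5 m, giving F × 2.5 clockwise.
Στ = 0 ⇒ F × 2.5 = 807 ⇒ F = 807 / 2.5 = 323 N.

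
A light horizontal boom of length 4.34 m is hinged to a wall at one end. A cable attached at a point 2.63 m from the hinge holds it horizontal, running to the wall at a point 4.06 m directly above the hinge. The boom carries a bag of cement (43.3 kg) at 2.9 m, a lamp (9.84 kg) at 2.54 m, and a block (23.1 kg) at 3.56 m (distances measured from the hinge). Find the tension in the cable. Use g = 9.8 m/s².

Choose the hinge as the axis so the unknown hinge reaction has zero arm there.
Bag of cement: 43.3 × 9.8 = 424.3 N down at 2.9 m → arm 2.9 m, τ = 424.3 × 2.9 = 1230 N·m clockwise.
Lamp: 9.84 × 9.8 = 96.43 N down at 2.54 m → arm 2.54 m, τ = 96.43 × 2.54 = 244.9 N·m clockwise.
Block: 23.1 × 9.8 = 226.4 N down at 3.56 m → arm 3.56 m, τ = 226.4 × 3.56 = 806 N·m clockwise.
Total clockwise load moment = 2281 N·m.
The cable tension T acts at 2.63 m; only its component perpendicular to the boom, T sinθ, produces torque. sinθ = h/√(h²+d²) = 4.06/√(4.06²+2.63²) = 0.8393.
Setting net torque to zero: T × 2.63 × 0.8393 = 2281 → T = 2281 / 2.207 = 1030 N.

T ≈ 1030 N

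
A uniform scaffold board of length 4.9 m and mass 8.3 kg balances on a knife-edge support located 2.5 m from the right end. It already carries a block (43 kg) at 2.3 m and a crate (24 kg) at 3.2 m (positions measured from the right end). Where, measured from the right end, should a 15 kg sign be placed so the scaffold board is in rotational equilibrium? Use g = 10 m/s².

Take moments about the knife-edge support (at 2.5 m from the right end).
Beam weight: 8.3 × 10 = 83 N down at 2.45 m → arm 0.05 m, τ = 83 × 0.05 = 4.15 N·m clockwise.
Block: 43 × 10 = 430 N down at 2.3 m → arm 0.2 m, τ = 430 × 0.2 = 86 N·m clockwise.
Crate: 24 × 10 = 240 N down at 3.2 m → arm 0.7 m, τ = 240 × 0.7 = 168 N·m counterclockwise.
Net moment of existing loads = 77.85 N·m counterclockwise.
The sign weighs 15 × 10 = 150 N and must supply an equal clockwise moment, so its lever arm about the knife-edge support is 77.85 / 150 = 0.519 m.
That puts it at 2.5 − 0.519 = 1.98 m from the right end.

x ≈ 1.98 m from the right end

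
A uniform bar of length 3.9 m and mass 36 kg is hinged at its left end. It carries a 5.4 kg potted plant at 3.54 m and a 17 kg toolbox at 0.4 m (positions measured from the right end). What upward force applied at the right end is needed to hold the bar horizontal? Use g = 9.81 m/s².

F ≈ 331 N

Taking torques about the left end:
Beam weight: 36 × 9.81 = 353.2 N down at 1.95 m → arm 1.95 m, τ = 353.2 × 1.95 = 688.7 N·m clockwise.
Potted plant: 5.4 × 9.81 = 52.97 N down at 3.54 m → arm 0.36 m, τ = 52.97 × 0.36 = 19.07 N·m clockwise.
Toolbox: 17 × 9.81 = 166.8 N down at 0.4 m → arm 3.5 m, τ = 166.8 × 3.5 = 583.8 N·m clockwise.
Net moment of the loads = 1292 N·m clockwise.
The upward force F acts at the right end, arm 3.9 m, giving F × 3.9 counterclockwise.
For rotational equilibrium, F × 3.9 = 1292, so F = 1292 / 3.9 = 331 N.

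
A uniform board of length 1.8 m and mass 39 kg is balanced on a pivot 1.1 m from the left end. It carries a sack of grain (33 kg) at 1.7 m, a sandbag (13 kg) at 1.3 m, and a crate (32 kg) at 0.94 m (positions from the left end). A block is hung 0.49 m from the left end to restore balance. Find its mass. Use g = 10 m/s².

m ≈ 15.5 kg

Take moments about the pivot (at 1.1 m from the left end).
Beam weight: 39 × 10 = 390 N down at 0.9 m → arm 0.2 m, τ = 390 × 0.2 = 78 N·m counterclockwise.
Sack of grain: 33 × 10 = 330 N down at 1.7 m → arm 0.6 m, τ = 330 × 0.6 = 198 N·m clockwise.
Sandbag: 13 × 10 = 130 N down at 1.3 m → arm 0.2 m, τ = 130 × 0.2 = 26 N·m clockwise.
Crate: 32 × 10 = 320 N down at 0.94 m → arm 0.16 m, τ = 320 × 0.16 = 51.2 N·m counterclockwise.
Net moment of known loads = 94.8 N·m clockwise.
An unknown mass m at 0.49 m has arm 0.61 m; its moment is m·g·0.61 counterclockwise.
Στ = 0 ⇒ m × 10 × 0.61 = 94.8 ⇒ m = 94.8 / (10 × 0.61) = 15.5 kg.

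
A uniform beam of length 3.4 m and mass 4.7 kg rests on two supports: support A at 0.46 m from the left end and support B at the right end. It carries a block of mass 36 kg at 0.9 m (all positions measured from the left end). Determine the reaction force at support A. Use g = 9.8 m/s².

R_A ≈ 327 N

Take moments about support B.
Beam weight: 4.7 × 9.8 = 46.06 N down at 1.7 m → arm 1.7 m, τ = 46.06 × 1.7 = 78.3 N·m counterclockwise.
Block: 36 × 9.8 = 352.8 N down at 0.9 m → arm 2.5 m, τ = 352.8 × 2.5 = 882 N·m counterclockwise.
Net load moment about support B = 960.3 N·m counterclockwise.
Reaction R at support A is upward at 0.46 m, arm 2.94 m → moment R × 2.94 clockwise.
Στ = 0 ⇒ R × 2.94 = 960.3 ⇒ R = 327 N.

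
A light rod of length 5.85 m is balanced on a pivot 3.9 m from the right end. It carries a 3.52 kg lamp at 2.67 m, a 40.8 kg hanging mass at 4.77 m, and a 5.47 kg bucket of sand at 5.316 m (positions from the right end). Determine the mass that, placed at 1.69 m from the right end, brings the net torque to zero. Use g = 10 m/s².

Take moments about the pivot (at 3.9 m from the right end).
Lamp: 3.52 × 10 = 35.2 N down at 2.67 m → arm 1.23 m, τ = 35.2 × 1.23 = 43.3 N·m clockwise.
Hanging mass: 40.8 × 10 = 408 N down at 4.77 m → arm 0.87 m, τ = 408 × 0.87 = 355 N·m counterclockwise.
Bucket of sand: 5.47 × 10 = 54.7 N down at 5.316 m → arm 1.416 m, τ = 54.7 × 1.416 = 77.46 N·m counterclockwise.
Net moment of known loads = 389.2 N·m counterclockwise.
An unknown mass m at 1.69 m has arm 2.21 m; its moment is m·g·2.21 clockwise.
For rotational equilibrium, m × 10 × 2.21 = 389.2, so m = 389.2 / (10 × 2.21) = 17.6 kg.

m ≈ 17.6 kg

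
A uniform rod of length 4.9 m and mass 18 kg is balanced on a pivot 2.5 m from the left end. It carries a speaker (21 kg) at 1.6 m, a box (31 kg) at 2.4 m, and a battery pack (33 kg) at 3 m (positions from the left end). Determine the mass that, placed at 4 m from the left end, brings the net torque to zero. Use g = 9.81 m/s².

Take moments about the pivot (at 2.5 m from the left end).
Beam weight: 18 × 9.81 = 176.6 N down at 2.45 m → arm 0.05 m, τ = 176.6 × 0.05 = 8.83 N·m counterclockwise.
Speaker: 21 × 9.81 = 206 N down at 1.6 m → arm 0.9 m, τ = 206 × 0.9 = 185.4 N·m counterclockwise.
Box: 31 × 9.81 = 304.1 N down at 2.4 m → arm 0.1 m, τ = 304.1 × 0.1 = 30.41 N·m counterclockwise.
Battery pack: 33 × 9.81 = 323.7 N down at 3 m → arm 0.5 m, τ = 323.7 × 0.5 = 161.8 N·m clockwise.
Net moment of known loads = 62.84 N·m counterclockwise.
An unknown mass m at 4 m has arm 1.5 m; its moment is m·g·1.5 clockwise.
For rotational equilibrium, m × 9.81 × 1.5 = 62.84, so m = 62.84 / (9.81 × 1.5) = 4.27 kg.

m ≈ 4.27 kg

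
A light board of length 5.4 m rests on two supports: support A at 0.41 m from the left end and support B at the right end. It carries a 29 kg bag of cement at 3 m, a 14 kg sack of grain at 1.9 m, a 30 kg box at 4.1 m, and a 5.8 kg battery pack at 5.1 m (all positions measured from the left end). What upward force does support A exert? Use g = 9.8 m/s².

Take moments about support B.
Bag of cement: 29 × 9.8 = 284.2 N down at 3 m → arm 2.4 m, τ = 284.2 × 2.4 = 682.1 N·m counterclockwise.
Sack of grain: 14 × 9.8 = 137.2 N down at 1.9 m → arm 3.5 m, τ = 137.2 × 3.5 = 480.2 N·m counterclockwise.
Box: 30 × 9.8 = 294 N down at 4.1 m → arm 1.3 m, τ = 294 × 1.3 = 382.2 N·m counterclockwise.
Battery pack: 5.8 × 9.8 = 56.84 N down at 5.1 m → arm 0.3 m, τ = 56.84 × 0.3 = 17.05 N·m counterclockwise.
Net load moment about support B = 1562 N·m counterclockwise.
Reaction R at support A is upward at 0.41 m, arm 4.99 m → moment R × 4.99 clockwise.
For rotational equilibrium, R × 4.99 = 1562, so R = 313 N.

R_A ≈ 313 N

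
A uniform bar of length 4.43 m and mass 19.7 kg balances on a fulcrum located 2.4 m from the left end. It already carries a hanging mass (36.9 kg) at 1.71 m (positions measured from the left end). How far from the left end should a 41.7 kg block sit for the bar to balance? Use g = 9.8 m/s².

Taking torques about the fulcrum (at 2.4 m from the left end):
Beam weight: 19.7 × 9.8 = 193.1 N down at 2.215 m → arm 0.185 m, τ = 193.1 × 0.185 = 35.72 N·m counterclockwise.
Hanging mass: 36.9 × 9.8 = 361.6 N down at 1.71 m → arm 0.69 m, τ = 361.6 × 0.69 = 249.5 N·m counterclockwise.
Net moment of existing loads = 285.2 N·m counterclockwise.
The block weighs 41.7 × 9.8 = 408.7 N and must supply an equal clockwise moment, so its lever arm about the fulcrum is 285.2 / 408.7 = 0.698 m.
That puts it at 2.4 + 0.698 = 3.1 m from the left end.

x ≈ 3.1 m from the left end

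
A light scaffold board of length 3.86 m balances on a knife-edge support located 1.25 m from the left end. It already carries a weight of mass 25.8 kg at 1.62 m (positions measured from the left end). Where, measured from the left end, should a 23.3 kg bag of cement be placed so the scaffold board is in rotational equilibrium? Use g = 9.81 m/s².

Choose the knife-edge support (at 1.25 m from the left end) as the axis so the support reaction has zero arm there.
Weight: 25.8 × 9.81 = 253.1 N down at 1.62 m → arm 0.37 m, τ = 253.1 × 0.37 = 93.65 N·m clockwise.
Net moment of existing loads = 93.65 N·m clockwise.
The bag of cement weighs 23.3 × 9.81 = 228.6 N and must supply an equal counterclockwise moment, so its lever arm about the knife-edge support is 93.65 / 228.6 = 0.41 m.
That puts it at 1.25 − 0.41 = 0.84 m from the left end.

x ≈ 0.84 m from the left end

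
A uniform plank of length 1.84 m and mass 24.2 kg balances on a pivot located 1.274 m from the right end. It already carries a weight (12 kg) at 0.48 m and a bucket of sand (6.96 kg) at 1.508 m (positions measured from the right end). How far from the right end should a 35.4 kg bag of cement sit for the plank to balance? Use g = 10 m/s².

x ≈ 1.74 m from the right end

Taking torques about the pivot (at 1.274 m from the right end):
Beam weight: 24.2 × 10 = 242 N down at 0.92 m → arm 0.354 m, τ = 242 × 0.354 = 85.67 N·m clockwise.
Weight: 12 × 10 = 120 N down at 0.48 m → arm 0.794 m, τ = 120 × 0.794 = 95.28 N·m clockwise.
Bucket of sand: 6.96 × 10 = 69.6 N down at 1.508 m → arm 0.234 m, τ = 69.6 × 0.234 = 16.29 N·m counterclockwise.
Net moment of existing loads = 164.7 N·m clockwise.
The bag of cement weighs 35.4 × 10 = 354 N and must supply an equal counterclockwise moment, so its lever arm about the pivot is 164.7 / 354 = 0.465 m.
That puts it at 1.274 + 0.465 = 1.74 m from the right end.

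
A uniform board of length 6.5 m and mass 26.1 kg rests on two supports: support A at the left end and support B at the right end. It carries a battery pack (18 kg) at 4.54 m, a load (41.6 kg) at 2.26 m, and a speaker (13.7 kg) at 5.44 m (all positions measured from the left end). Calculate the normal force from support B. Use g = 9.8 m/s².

Taking torques about support A:
Beam weight: 26.1 × 9.8 = 255.8 N down at 3.25 m → arm 3.25 m, τ = 255.8 × 3.25 = 831.4 N·m clockwise.
Battery pack: 18 × 9.8 = 176.4 N down at 4.54 m → arm 4.54 m, τ = 176.4 × 4.54 = 800.9 N·m clockwise.
Load: 41.6 × 9.8 = 407.7 N down at 2.26 m → arm 2.26 m, τ = 407.7 × 2.26 = 921.4 N·m clockwise.
Speaker: 13.7 × 9.8 = 134.3 N down at 5.44 m → arm 5.44 m, τ = 134.3 × 5.44 = 730.6 N·m clockwise.
Net load moment about support A = 3284 N·m clockwise.
Reaction R at support B is upward at 6.5 m, arm 6.5 m → moment R × 6.5 counterclockwise.
Setting net torque to zero: R × 6.5 = 3284 → R = 505 N.

R_B ≈ 505 N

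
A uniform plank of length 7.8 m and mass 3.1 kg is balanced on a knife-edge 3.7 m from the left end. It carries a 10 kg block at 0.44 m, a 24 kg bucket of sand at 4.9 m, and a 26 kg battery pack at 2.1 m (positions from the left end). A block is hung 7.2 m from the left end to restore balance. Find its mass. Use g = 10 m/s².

About the knife-edge (at 3.7 m from the left end):
Beam weight: 3.1 × 10 = 31 N down at 3.9 m → arm 0.2 m, τ = 31 × 0.2 = 6.2 N·m clockwise.
Block: 10 × 10 = 100 N down at 0.44 m → arm 3.26 m, τ = 100 × 3.26 = 326 N·m counterclockwise.
Bucket of sand: 24 × 10 = 240 N down at 4.9 m → arm 1.2 m, τ = 240 × 1.2 = 288 N·m clockwise.
Battery pack: 26 × 10 = 260 N down at 2.1 m → arm 1.6 m, τ = 260 × 1.6 = 416 N·m counterclockwise.
Net moment of known loads = 447.8 N·m counterclockwise.
An unknown mass m at 7.2 m has arm 3.5 m; its moment is m·g·3.5 clockwise.
Balancing moments: m × 10 × 3.5 = 447.8, giving m = 447.8 / (10 × 3.5) = 12.8 kg.

m ≈ 12.8 kg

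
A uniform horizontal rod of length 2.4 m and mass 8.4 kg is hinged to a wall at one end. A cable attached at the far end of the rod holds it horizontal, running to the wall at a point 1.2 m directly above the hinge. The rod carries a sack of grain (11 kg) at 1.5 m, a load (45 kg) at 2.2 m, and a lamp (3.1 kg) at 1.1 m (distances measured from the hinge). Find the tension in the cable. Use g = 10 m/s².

Sum moments about the hinge (the unknown hinge reaction has zero arm there).
Beam weight: 8.4 × 10 = 84 N down at 1.2 m → arm 1.2 m, τ = 84 × 1.2 = 100.8 N·m clockwise.
Sack of grain: 11 × 10 = 110 N down at 1.5 m → arm 1.5 m, τ = 110 × 1.5 = 165 N·m clockwise.
Load: 45 × 10 = 450 N down at 2.2 m → arm 2.2 m, τ = 450 × 2.2 = 990 N·m clockwise.
Lamp: 3.1 × 10 = 31 N down at 1.1 m → arm 1.1 m, τ = 31 × 1.1 = 34.1 N·m clockwise.
Total clockwise load moment = 1290 N·m.
The cable tension T acts at 2.4 m; only its component perpendicular to the rod, T sinθ, produces torque. sinθ = h/√(h²+d²) = 1.2/√(1.2²+2.4²) = 0.4472.
Στ = 0 ⇒ T × 2.4 × 0.4472 = 1290 ⇒ T = 1290 / 1.073 = 1200 N.

T ≈ 1200 N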